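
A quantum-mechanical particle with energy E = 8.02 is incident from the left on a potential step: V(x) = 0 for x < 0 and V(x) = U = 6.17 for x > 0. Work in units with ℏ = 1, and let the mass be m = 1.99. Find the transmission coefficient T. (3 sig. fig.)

On each side the TISE gives plane waves with k = √(2m(E − V))/ℏ: k₁ = √(2·1.99·8.02) = 5.650, k₂ = √(2·1.99·1.85) = 2.713.
Matching ψ and ψ′ at x = 0 gives r = (k₁ − k₂)/(k₁ + k₂), so R = r² = 0.1233 and T = 1 − R = 0.8767.

T = 0.877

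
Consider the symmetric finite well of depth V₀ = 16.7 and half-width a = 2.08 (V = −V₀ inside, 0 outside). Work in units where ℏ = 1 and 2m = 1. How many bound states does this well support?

The dimensionless depth is z₀ = a√(2mV₀)/ℏ = 2.08 × √(16.70) = 8.500.
A new bound state (alternating even/odd) appears each time z₀ passes a multiple of π/2, so N = ⌊2z₀/π⌋ + 1 = ⌊5.411⌋ + 1 = 6.

N = 6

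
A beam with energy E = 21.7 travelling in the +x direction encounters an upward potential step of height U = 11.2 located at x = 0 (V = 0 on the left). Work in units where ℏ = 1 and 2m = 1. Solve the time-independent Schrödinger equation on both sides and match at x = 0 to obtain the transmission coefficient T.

T = 0.968

The wavenumbers are k₁ = √(2mE)/ℏ = 4.658 on the left and k₂ = √(2m(E − U))/ℏ = 3.240 on the right.
Matching ψ and ψ′ at x = 0 gives r = (k₁ − k₂)/(k₁ + k₂), so R = r² = 0.03223 and T = 1 − R = 0.9678.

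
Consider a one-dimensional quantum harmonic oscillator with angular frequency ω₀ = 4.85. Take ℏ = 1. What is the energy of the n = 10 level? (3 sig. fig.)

Using E_n = (n + ½)ℏω₀: E_10 = 10.5 × 4.85 = 50.93.

E = 50.9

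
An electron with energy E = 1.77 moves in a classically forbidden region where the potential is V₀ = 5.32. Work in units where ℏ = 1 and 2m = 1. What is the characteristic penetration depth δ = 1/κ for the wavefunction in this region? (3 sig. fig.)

Since E < V₀ the TISE in this region is ψ'' = κ²ψ with κ = √(2m(V₀ − E))/ℏ.
κ = √(2 × 0.5 × 3.55) = 1.884. The penetration depth is δ = 1/κ = 0.531.

δ = 0.531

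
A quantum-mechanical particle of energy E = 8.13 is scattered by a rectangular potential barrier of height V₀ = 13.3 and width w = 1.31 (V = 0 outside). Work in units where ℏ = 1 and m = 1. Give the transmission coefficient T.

T = 0.000834

E < V₀: inside the barrier ψ ∝ e^{±κx} with κ = √(2m(V₀ − E))/ℏ = 3.216.
κw = 4.212, sinh(κw) = 33.75.
Matching ψ, ψ′ at both faces gives T = [1 + V₀² sinh²(κw) / (4E(V₀ − E))]⁻¹ = 1/1200 = 0.000834.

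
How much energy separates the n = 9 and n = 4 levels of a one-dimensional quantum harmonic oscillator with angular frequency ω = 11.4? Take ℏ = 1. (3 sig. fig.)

ΔE = 57.0

E_n = ℏω(n + ½), so ΔE = (9 − 4) ℏω = 5 × 11.4 = 57.00.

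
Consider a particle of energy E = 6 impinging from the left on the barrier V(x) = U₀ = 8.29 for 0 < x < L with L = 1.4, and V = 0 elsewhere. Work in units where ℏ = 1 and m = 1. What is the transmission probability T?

E < U₀: inside the barrier ψ ∝ e^{±κx} with κ = √(2m(U₀ − E))/ℏ = 2.140.
κL = 2.996, sinh(κL) = 9.979.
The exact tunnelling result is T⁻¹ = 1 + U₀² sinh²(κL) / [4E(U₀ − E)] = 125.5, so T = 0.00797.

T = 0.00797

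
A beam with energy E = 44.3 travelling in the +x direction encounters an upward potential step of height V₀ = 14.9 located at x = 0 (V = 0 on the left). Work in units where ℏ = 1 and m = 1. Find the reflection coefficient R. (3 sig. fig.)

The wavenumbers are k₁ = √(2mE)/ℏ = 9.413 on the left and k₂ = √(2m(E − V₀))/ℏ = 7.668 on the right.
Matching ψ and ψ′ at x = 0 gives r = (k₁ − k₂)/(k₁ + k₂), so R = r² = 0.01043 and T = 1 − R = 0.9896.

R = 0.0104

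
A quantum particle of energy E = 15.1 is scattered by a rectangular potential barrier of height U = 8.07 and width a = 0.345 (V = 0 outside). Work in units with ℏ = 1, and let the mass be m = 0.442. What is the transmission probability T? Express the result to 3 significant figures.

T = 0.919

E > U: inside the barrier k₂ = √(2m(E − U))/ℏ = 2.493, k₂a = 0.8600.
Matching at both interfaces gives T⁻¹ = 1 + U² sin²(k₂a) / [4E(E − U)] = 1.088, hence T = 0.919.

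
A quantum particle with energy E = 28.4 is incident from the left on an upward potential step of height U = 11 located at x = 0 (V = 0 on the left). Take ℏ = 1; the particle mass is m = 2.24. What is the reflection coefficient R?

The wavenumbers are k₁ = √(2mE)/ℏ = 11.28 on the left and k₂ = √(2m(E − U))/ℏ = 8.829 on the right.
Matching ψ and ψ′ at x = 0 gives r = (k₁ − k₂)/(k₁ + k₂), so R = r² = 0.01485 and T = 1 − R = 0.9851.

R = 0.0149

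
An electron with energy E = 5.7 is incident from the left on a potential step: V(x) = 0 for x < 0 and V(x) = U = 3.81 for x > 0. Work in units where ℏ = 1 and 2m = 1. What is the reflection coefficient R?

R = 0.0725

On each side the TISE gives plane waves with k = √(2m(E − V))/ℏ: k₁ = √(2·½·5.7) = 2.387, k₂ = √(2·½·1.89) = 1.375.
Matching ψ and ψ′ at x = 0 gives r = (k₁ − k₂)/(k₁ + k₂), so R = r² = 0.07245 and T = 1 − R = 0.9275.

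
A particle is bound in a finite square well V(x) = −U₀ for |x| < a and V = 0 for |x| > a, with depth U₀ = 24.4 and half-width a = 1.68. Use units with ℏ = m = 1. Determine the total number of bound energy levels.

N = 8

Define the well-strength parameter z₀ = (a/ℏ)√(2mU₀) = 1.68 × √(2·1·24.4) = 11.74.
The even/odd transcendental equations gain one root per π/2 in z₀, giving N = 1 + ⌊2z₀/π⌋ = 1 + ⌊7.471⌋ = 8.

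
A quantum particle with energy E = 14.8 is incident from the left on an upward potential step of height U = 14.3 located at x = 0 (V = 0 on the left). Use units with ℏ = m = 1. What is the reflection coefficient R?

R = 0.475

The wavenumbers are k₁ = √(2mE)/ℏ = 5.441 on the left and k₂ = √(2m(E − U))/ℏ = 1.000 on the right.
Continuity of ψ and ψ′ at the step yields the reflection amplitude r = (k₁ − k₂)/(k₁ + k₂) = 0.6895; thus R = |r|² = 0.4754, T = 0.5246.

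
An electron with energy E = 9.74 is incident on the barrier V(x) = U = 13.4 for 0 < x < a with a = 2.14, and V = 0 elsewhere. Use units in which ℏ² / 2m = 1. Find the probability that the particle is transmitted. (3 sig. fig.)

T = 0.000883

Since E < U the interior solution is evanescent with decay constant κ = √(2m(U − E))/ℏ = 1.913.
κa = 4.094, sinh(κa) = 29.98.
The exact tunnelling result is T⁻¹ = 1 + U² sinh²(κa) / [4E(U − E)] = 1133, so T = 0.000883.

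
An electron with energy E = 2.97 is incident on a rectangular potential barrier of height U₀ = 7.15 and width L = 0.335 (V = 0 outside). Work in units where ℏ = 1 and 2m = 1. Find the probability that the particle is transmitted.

E < U₀: inside the barrier ψ ∝ e^{±κx} with κ = √(2m(U₀ − E))/ℏ = 2.045.
κL = 0.6849, sinh(κL) = 0.7397.
The exact tunnelling result is T⁻¹ = 1 + U₀² sinh²(κL) / [4E(U₀ − E)] = 1.563, so T = 0.640.

T = 0.640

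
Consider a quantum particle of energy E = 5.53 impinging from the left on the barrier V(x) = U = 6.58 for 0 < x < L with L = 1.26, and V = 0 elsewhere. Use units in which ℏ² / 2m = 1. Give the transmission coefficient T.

T = 0.160

E < U: inside the barrier ψ ∝ e^{±κx} with κ = √(2m(U − E))/ℏ = 1.025.
κL = 1.291, sinh(κL) = 1.681.
Matching ψ, ψ′ at both faces gives T = [1 + U² sinh²(κL) / (4E(U − E))]⁻¹ = 1/6.267 = 0.160.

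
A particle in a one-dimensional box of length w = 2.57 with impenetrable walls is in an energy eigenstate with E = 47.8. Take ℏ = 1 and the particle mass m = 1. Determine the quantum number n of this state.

From E_n = n²π²ℏ²/(2mw²) invert to n = √(2mw²E)/(πℏ).
n = (2.57/π) × √(2 × 1 × 47.8) = 7.999 → n = 8.

n = 8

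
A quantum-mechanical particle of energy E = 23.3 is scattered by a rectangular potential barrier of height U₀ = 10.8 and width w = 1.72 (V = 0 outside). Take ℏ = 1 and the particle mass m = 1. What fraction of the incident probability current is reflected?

E > U₀: inside the barrier k₂ = √(2m(E − U₀))/ℏ = 5.000, k₂w = 8.600.
T = [1 + U₀² sin²(k₂w) / (4E(E − U₀))]⁻¹ = 1/1.054 = 0.949.
R = 1 − T = 0.0512.

R = 0.0512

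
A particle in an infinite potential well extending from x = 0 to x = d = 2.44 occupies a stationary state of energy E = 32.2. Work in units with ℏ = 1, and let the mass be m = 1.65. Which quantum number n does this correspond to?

For an infinite well E_n = n²π²ℏ²/(2md²), so n = (d/πℏ)√(2mE).
n = (2.44/π) × √(2 × 1.65 × 32.2) = 8.006 → n = 8.

n = 8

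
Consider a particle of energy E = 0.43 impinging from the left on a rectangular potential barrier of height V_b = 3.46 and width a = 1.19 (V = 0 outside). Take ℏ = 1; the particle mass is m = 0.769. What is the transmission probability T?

Since E < V_b the interior solution is evanescent with decay constant κ = √(2m(V_b − E))/ℏ = 2.159.
κa = 2.569, sinh(κa) = 6.487.
Matching ψ, ψ′ at both faces gives T = [1 + V_b² sinh²(κa) / (4E(V_b − E))]⁻¹ = 1/97.68 = 0.0102.

T = 0.0102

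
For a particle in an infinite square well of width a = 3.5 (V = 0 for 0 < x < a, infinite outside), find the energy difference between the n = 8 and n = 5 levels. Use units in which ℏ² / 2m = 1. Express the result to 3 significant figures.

ΔE = 31.4

E_n = n²π²ℏ²/(2ma²), so ΔE = (8² − 5²) π²ℏ²/(2ma²).
ΔE = 39 × π² / (2 × 0.5 × 3.5²) = 31.42.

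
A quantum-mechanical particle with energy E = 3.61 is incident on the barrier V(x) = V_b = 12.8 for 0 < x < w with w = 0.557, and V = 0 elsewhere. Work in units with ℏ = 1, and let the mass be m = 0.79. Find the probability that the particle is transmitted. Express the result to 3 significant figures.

T = 0.0456

E < V_b: inside the barrier ψ ∝ e^{±κx} with κ = √(2m(V_b − E))/ℏ = 3.811.
κw = 2.122, sinh(κw) = 4.116.
The exact tunnelling result is T⁻¹ = 1 + V_b² sinh²(κw) / [4E(V_b − E)] = 21.92, so T = 0.0456.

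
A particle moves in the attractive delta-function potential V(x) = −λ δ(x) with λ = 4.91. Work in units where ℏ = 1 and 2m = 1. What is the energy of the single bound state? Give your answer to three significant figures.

The bound state is ψ(x) = √κ e^{−κ|x|}. The derivative jump ψ'(0⁺) − ψ'(0⁻) = −(2mλ/ℏ²)ψ(0) fixes κ = mλ/ℏ² = 2.455.
Then E = −ℏ²κ²/(2m) = −mλ²/(2ℏ²) = -6.027.

E = -6.03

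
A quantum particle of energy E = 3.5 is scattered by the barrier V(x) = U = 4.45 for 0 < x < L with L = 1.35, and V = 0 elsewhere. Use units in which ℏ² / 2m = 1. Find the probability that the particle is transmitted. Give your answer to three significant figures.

T = 0.183

E < U: inside the barrier ψ ∝ e^{±κx} with κ = √(2m(U − E))/ℏ = 0.9747.
κL = 1.316, sinh(κL) = 1.730.
The exact tunnelling result is T⁻¹ = 1 + U² sinh²(κL) / [4E(U − E)] = 5.455, so T = 0.183.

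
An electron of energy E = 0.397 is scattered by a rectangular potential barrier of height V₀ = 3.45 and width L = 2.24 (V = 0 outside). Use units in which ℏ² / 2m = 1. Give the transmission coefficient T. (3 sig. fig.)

T = 0.000649

E < V₀: inside the barrier ψ ∝ e^{±κx} with κ = √(2m(V₀ − E))/ℏ = 1.747.
κL = 3.914, sinh(κL) = 25.04.
The exact tunnelling result is T⁻¹ = 1 + V₀² sinh²(κL) / [4E(V₀ − E)] = 1540, so T = 0.000649.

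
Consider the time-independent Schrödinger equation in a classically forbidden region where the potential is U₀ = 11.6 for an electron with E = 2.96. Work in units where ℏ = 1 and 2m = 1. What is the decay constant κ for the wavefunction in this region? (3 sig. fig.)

κ = 2.94

Since E < U₀ the TISE in this region is ψ'' = κ²ψ with κ = √(2m(U₀ − E))/ℏ.
κ = √(2 × 0.5 × 8.64) = 2.939.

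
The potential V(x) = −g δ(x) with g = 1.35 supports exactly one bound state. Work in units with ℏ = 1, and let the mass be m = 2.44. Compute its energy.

E = -2.22

The bound state is ψ(x) = √κ e^{−κ|x|}. The derivative jump ψ'(0⁺) − ψ'(0⁻) = −(2mg/ℏ²)ψ(0) fixes κ = mg/ℏ² = 3.294.
Then E = −ℏ²κ²/(2m) = −mg²/(2ℏ²) = -2.223.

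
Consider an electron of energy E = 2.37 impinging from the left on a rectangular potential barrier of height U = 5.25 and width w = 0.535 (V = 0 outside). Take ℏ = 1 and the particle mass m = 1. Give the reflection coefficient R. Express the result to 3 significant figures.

Since E < U the interior solution is evanescent with decay constant κ = √(2m(U − E))/ℏ = 2.400.
κw = 1.284, sinh(κw) = 1.667.
Matching ψ, ψ′ at both faces gives T = [1 + U² sinh²(κw) / (4E(U − E))]⁻¹ = 1/3.806 = 0.263.
R = 1 − T = 0.737.

R = 0.737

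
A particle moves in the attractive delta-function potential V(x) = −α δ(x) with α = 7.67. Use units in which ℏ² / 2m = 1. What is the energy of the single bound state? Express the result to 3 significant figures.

The bound state is ψ(x) = √κ e^{−κ|x|}. The derivative jump ψ'(0⁺) − ψ'(0⁻) = −(2mα/ℏ²)ψ(0) fixes κ = mα/ℏ² = 3.835.
Then E = −ℏ²κ²/(2m) = −mα²/(2ℏ²) = -14.71.

E = -14.7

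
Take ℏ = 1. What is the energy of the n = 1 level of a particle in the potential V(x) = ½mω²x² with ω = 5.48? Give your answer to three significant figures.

E = 8.22

The oscillator eigenvalues are E_n = ℏω(n + ½), so E_1 = 5.48 × 1.5 = 8.220.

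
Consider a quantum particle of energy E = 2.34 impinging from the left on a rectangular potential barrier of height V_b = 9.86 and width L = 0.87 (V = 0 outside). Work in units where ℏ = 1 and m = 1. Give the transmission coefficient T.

T = 0.00339

Since E < V_b the interior solution is evanescent with decay constant κ = √(2m(V_b − E))/ℏ = 3.878.
κL = 3.374, sinh(κL) = 14.58.
The exact tunnelling result is T⁻¹ = 1 + V_b² sinh²(κL) / [4E(V_b − E)] = 294.6, so T = 0.00339.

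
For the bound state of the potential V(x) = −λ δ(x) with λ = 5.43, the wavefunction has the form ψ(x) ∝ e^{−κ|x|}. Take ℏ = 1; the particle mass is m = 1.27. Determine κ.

Integrating the TISE across x = 0 gives the cusp condition ψ'(0⁺) − ψ'(0⁻) = −(2mλ/ℏ²)ψ(0).
With ψ ∝ e^{−κ|x|} this yields −2κ = −2mλ/ℏ², so κ = mλ/ℏ² = 6.896.

κ = 6.90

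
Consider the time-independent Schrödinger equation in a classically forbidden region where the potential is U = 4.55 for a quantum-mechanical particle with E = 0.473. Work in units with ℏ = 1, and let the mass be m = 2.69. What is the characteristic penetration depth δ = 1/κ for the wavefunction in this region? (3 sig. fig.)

δ = 0.214

Since E < U the TISE in this region is ψ'' = κ²ψ with κ = √(2m(U − E))/ℏ.
κ = √(2 × 2.69 × 4.077) = 4.683. The penetration depth is δ = 1/κ = 0.214.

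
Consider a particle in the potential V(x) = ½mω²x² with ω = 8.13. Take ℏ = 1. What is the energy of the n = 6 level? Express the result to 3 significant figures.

The oscillator eigenvalues are E_n = ℏω(n + ½), so E_6 = 8.13 × 6.5 = 52.85.

E = 52.8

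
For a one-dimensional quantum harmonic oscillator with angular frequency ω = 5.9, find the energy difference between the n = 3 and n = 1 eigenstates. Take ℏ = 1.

E_n = ℏω(n + ½), so ΔE = (3 − 1) ℏω = 2 × 5.9 = 11.80.

ΔE = 11.8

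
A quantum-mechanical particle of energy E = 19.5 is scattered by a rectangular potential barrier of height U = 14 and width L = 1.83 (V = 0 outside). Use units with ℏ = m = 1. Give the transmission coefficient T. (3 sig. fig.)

Above the barrier the interior wavenumber is k₂ = √(2m(E − U))/ℏ = 3.317, giving phase k₂L = 6.069.
Matching at both interfaces gives T⁻¹ = 1 + U² sin²(k₂L) / [4E(E − U)] = 1.021, hence T = 0.980.

T = 0.980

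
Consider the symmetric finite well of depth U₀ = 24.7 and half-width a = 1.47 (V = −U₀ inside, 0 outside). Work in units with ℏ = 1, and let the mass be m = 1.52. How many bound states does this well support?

The dimensionless depth is z₀ = a√(2mU₀)/ℏ = 1.47 × √(75.09) = 12.74.
The even/odd transcendental equations gain one root per π/2 in z₀, giving N = 1 + ⌊2z₀/π⌋ = 1 + ⌊8.109⌋ = 9.

N = 9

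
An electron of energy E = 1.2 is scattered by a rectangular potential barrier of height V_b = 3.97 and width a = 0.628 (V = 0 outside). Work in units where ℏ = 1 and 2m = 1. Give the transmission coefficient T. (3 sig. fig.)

Since E < V_b the interior solution is evanescent with decay constant κ = √(2m(V_b − E))/ℏ = 1.664.
κa = 1.045, sinh(κa) = 1.246.
The exact tunnelling result is T⁻¹ = 1 + V_b² sinh²(κa) / [4E(V_b − E)] = 2.841, so T = 0.352.

T = 0.352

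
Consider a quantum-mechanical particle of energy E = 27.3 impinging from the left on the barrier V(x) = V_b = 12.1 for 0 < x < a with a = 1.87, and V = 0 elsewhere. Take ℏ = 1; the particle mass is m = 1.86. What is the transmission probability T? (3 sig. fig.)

T = 0.919

E > V_b: inside the barrier k₂ = √(2m(E − V_b))/ℏ = 7.520, k₂a = 14.06.
Matching at both interfaces gives T⁻¹ = 1 + V_b² sin²(k₂a) / [4E(E − V_b)] = 1.088, hence T = 0.919.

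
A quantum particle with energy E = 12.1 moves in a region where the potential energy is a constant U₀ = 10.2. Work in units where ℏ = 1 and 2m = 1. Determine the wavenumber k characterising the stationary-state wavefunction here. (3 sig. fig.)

With E > U₀ the solution is oscillatory, ψ ∝ e^{±ikx} with k = √(2m(E − U₀))/ℏ.
k = √(2 × 0.5 × 1.9) = 1.378.

k = 1.38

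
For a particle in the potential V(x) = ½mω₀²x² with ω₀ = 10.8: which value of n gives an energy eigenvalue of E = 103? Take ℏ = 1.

Invert E_n = (n + ½)ℏω₀: n = E/ℏω₀ − ½ = 9.037, so n = 9.

n = 9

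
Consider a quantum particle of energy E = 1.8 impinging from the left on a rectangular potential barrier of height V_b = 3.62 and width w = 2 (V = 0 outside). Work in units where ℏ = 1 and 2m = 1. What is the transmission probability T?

T = 0.0180

E < V_b: inside the barrier ψ ∝ e^{±κx} with κ = √(2m(V_b − E))/ℏ = 1.349.
κw = 2.698, sinh(κw) = 7.392.
The exact tunnelling result is T⁻¹ = 1 + V_b² sinh²(κw) / [4E(V_b − E)] = 55.65, so T = 0.0180.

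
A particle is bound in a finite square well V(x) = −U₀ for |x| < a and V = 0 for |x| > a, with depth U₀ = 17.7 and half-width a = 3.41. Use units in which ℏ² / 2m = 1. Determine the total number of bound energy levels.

N = 10

Define the well-strength parameter z₀ = (a/ℏ)√(2mU₀) = 3.41 × √(2·0.5·17.7) = 14.35.
The even/odd transcendental equations gain one root per π/2 in z₀, giving N = 1 + ⌊2z₀/π⌋ = 1 + ⌊9.133⌋ = 10.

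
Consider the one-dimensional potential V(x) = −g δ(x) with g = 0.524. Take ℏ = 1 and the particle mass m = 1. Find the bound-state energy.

The bound state is ψ(x) = √κ e^{−κ|x|}. The derivative jump ψ'(0⁺) − ψ'(0⁻) = −(2mg/ℏ²)ψ(0) fixes κ = mg/ℏ² = 0.5240.
Then E = −ℏ²κ²/(2m) = −mg²/(2ℏ²) = -0.1373.

E = -0.137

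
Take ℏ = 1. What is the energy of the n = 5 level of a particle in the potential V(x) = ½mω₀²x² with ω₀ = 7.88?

The oscillator eigenvalues are E_n = ℏω₀(n + ½), so E_5 = 7.88 × 5.5 = 43.34.

E = 43.3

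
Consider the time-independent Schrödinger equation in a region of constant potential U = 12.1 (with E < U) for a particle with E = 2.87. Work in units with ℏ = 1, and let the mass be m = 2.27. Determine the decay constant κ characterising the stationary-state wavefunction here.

Since E < U the TISE in this region is ψ'' = κ²ψ with κ = √(2m(U − E))/ℏ.
κ = √(2 × 2.27 × 9.23) = 6.473.

κ = 6.47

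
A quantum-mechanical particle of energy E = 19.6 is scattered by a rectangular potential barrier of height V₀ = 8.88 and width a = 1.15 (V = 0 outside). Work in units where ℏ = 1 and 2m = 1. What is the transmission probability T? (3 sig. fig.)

T = 0.969

Above the barrier the interior wavenumber is k₂ = √(2m(E − V₀))/ℏ = 3.274, giving phase k₂a = 3.765.
T = [1 + V₀² sin²(k₂a) / (4E(E − V₀))]⁻¹ = 1/1.032 = 0.969.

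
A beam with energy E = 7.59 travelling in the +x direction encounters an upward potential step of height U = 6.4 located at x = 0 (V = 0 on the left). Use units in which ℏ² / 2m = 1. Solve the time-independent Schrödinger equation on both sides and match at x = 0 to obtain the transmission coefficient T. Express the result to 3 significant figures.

The wavenumbers are k₁ = √(2mE)/ℏ = 2.755 on the left and k₂ = √(2m(E − U))/ℏ = 1.091 on the right.
Matching ψ and ψ′ at x = 0 gives r = (k₁ − k₂)/(k₁ + k₂), so R = r² = 0.1872 and T = 1 − R = 0.8128.

T = 0.813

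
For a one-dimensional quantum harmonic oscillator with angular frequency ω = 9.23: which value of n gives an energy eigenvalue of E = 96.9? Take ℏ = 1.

Invert E_n = (n + ½)ℏω: n = E/ℏω − ½ = 9.998, so n = 10.

n = 10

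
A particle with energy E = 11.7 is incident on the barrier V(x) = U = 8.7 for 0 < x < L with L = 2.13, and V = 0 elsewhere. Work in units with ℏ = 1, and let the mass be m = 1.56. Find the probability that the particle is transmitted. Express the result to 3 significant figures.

T = 0.972

Above the barrier the interior wavenumber is k₂ = √(2m(E − U))/ℏ = 3.059, giving phase k₂L = 6.517.
Matching at both interfaces gives T⁻¹ = 1 + U² sin²(k₂L) / [4E(E − U)] = 1.029, hence T = 0.972.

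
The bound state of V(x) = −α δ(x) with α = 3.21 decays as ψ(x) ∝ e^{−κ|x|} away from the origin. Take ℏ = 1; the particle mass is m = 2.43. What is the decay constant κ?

Integrating the TISE across x = 0 gives the cusp condition ψ'(0⁺) − ψ'(0⁻) = −(2mα/ℏ²)ψ(0).
With ψ ∝ e^{−κ|x|} this yields −2κ = −2mα/ℏ², so κ = mα/ℏ² = 7.800.

κ = 7.80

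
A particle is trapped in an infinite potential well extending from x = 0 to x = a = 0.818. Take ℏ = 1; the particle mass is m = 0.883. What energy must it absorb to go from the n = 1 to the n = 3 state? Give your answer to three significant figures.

ΔE = 66.8

E_n = n²π²ℏ²/(2ma²), so ΔE = (3² − 1²) π²ℏ²/(2ma²).
ΔE = 8 × π² / (2 × 0.883 × 0.818²) = 66.82.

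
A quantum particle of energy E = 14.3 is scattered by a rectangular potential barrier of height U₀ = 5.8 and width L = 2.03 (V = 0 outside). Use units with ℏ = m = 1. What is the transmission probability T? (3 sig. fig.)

E > U₀: inside the barrier k₂ = √(2m(E − U₀))/ℏ = 4.123, k₂L = 8.370.
Matching at both interfaces gives T⁻¹ = 1 + U₀² sin²(k₂L) / [4E(E − U₀)] = 1.052, hence T = 0.950.

T = 0.950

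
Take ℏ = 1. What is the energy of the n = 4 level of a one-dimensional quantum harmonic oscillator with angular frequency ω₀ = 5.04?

Using E_n = (n + ½)ℏω₀: E_4 = 4.5 × 5.04 = 22.68.

E = 22.7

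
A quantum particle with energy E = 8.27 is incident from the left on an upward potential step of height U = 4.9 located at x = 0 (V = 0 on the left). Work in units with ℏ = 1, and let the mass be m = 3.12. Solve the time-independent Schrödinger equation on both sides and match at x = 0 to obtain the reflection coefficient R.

On each side the TISE gives plane waves with k = √(2m(E − V))/ℏ: k₁ = √(2·3.12·8.27) = 7.184, k₂ = √(2·3.12·3.37) = 4.586.
Matching ψ and ψ′ at x = 0 gives r = (k₁ − k₂)/(k₁ + k₂), so R = r² = 0.04872 and T = 1 − R = 0.9513.

R = 0.0487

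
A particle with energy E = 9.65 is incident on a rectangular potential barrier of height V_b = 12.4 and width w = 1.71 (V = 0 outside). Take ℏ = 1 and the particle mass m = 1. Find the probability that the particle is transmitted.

Since E < V_b the interior solution is evanescent with decay constant κ = √(2m(V_b − E))/ℏ = 2.345.
κw = 4.010, sinh(κw) = 27.57.
The exact tunnelling result is T⁻¹ = 1 + V_b² sinh²(κw) / [4E(V_b − E)] = 1102, so T = 0.000907.

T = 0.000907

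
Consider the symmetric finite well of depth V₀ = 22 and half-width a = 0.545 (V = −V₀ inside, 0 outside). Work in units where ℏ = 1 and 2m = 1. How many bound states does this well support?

Define the well-strength parameter z₀ = (a/ℏ)√(2mV₀) = 0.545 × √(2·0.5·22) = 2.556.
The even/odd transcendental equations gain one root per π/2 in z₀, giving N = 1 + ⌊2z₀/π⌋ = 1 + ⌊1.627⌋ = 2.

N = 2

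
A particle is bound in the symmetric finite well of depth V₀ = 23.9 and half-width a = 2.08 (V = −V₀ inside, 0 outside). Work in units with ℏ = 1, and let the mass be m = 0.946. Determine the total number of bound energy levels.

Define the well-strength parameter z₀ = (a/ℏ)√(2mV₀) = 2.08 × √(2·0.946·23.9) = 13.99.
A new bound state (alternating even/odd) appears each time z₀ passes a multiple of π/2, so N = ⌊2z₀/π⌋ + 1 = ⌊8.904⌋ + 1 = 9.

N = 9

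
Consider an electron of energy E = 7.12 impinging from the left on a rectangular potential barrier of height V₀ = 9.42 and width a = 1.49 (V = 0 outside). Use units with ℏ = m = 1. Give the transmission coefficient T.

T = 0.00494

E < V₀: inside the barrier ψ ∝ e^{±κx} with κ = √(2m(V₀ − E))/ℏ = 2.145.
κa = 3.196, sinh(κa) = 12.19.
Matching ψ, ψ′ at both faces gives T = [1 + V₀² sinh²(κa) / (4E(V₀ − E))]⁻¹ = 1/202.4 = 0.00494.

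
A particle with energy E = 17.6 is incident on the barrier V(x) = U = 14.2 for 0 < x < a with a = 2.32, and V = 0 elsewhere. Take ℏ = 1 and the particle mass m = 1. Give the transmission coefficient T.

Above the barrier the interior wavenumber is k₂ = √(2m(E − U))/ℏ = 2.608, giving phase k₂a = 6.050.
Matching at both interfaces gives T⁻¹ = 1 + U² sin²(k₂a) / [4E(E − U)] = 1.045, hence T = 0.957.

T = 0.957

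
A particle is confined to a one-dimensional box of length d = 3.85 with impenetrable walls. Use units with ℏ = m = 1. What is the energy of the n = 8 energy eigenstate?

E = 21.3

The infinite-well eigenfunctions ψ_n = √(2/d) sin(nπx/d) vanish at both walls, giving E_n = n²π²ℏ²/(2md²).
E_8 = 8² × π² / (2 × 1 × 3.85²) = 21.31.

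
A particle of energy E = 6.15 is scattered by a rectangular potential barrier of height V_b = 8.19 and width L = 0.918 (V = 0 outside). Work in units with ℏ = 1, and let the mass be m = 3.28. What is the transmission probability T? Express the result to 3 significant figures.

E < V_b: inside the barrier ψ ∝ e^{±κx} with κ = √(2m(V_b − E))/ℏ = 3.658.
κL = 3.358, sinh(κL) = 14.35.
Matching ψ, ψ′ at both faces gives T = [1 + V_b² sinh²(κL) / (4E(V_b − E))]⁻¹ = 1/276.3 = 0.00362.

T = 0.00362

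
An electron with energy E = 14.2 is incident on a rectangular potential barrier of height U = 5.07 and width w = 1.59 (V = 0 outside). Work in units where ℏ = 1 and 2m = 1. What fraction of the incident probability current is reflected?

R = 0.0468

E > U: inside the barrier k₂ = √(2m(E − U))/ℏ = 3.022, k₂w = 4.804.
Matching at both interfaces gives T⁻¹ = 1 + U² sin²(k₂w) / [4E(E − U)] = 1.049, hence T = 0.953.
R = 1 − T = 0.0468.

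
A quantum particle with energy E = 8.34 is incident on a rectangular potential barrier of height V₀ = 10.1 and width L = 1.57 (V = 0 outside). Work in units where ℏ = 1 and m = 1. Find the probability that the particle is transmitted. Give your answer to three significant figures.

T = 0.00636

E < V₀: inside the barrier ψ ∝ e^{±κx} with κ = √(2m(V₀ − E))/ℏ = 1.876.
κL = 2.946, sinh(κL) = 9.485.
The exact tunnelling result is T⁻¹ = 1 + V₀² sinh²(κL) / [4E(V₀ − E)] = 157.3, so T = 0.00636.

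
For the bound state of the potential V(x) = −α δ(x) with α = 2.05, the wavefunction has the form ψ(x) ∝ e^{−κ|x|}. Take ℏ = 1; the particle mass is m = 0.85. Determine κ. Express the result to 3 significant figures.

κ = 1.74

Integrating the TISE across x = 0 gives the cusp condition ψ'(0⁺) − ψ'(0⁻) = −(2mα/ℏ²)ψ(0).
With ψ ∝ e^{−κ|x|} this yields −2κ = −2mα/ℏ², so κ = mα/ℏ² = 1.743.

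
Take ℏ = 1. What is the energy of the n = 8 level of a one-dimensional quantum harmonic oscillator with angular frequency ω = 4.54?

E = 38.6

The oscillator eigenvalues are E_n = ℏω(n + ½), so E_8 = 4.54 × 8.5 = 38.59.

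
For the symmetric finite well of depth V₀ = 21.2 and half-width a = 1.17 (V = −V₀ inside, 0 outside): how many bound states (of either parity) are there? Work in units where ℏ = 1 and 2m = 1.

The dimensionless depth is z₀ = a√(2mV₀)/ℏ = 1.17 × √(21.20) = 5.387.
A new bound state (alternating even/odd) appears each time z₀ passes a multiple of π/2, so N = ⌊2z₀/π⌋ + 1 = ⌊3.430⌋ + 1 = 4.

N = 4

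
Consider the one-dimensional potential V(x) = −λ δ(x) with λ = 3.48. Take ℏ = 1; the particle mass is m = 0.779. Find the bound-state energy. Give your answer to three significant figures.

For x ≠ 0 the bound state is ψ ∝ e^{−κ|x|}; integrating the TISE across the delta gives the cusp condition 2κ = 2mλ/ℏ², so κ = 2.711.
Then E = −ℏ²κ²/(2m) = −mλ²/(2ℏ²) = -4.717.

E = -4.72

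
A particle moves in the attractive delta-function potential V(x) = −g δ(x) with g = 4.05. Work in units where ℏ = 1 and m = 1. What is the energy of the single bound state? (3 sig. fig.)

For x ≠ 0 the bound state is ψ ∝ e^{−κ|x|}; integrating the TISE across the delta gives the cusp condition 2κ = 2mg/ℏ², so κ = 4.050.
Then E = −ℏ²κ²/(2m) = −mg²/(2ℏ²) = -8.201.

E = -8.20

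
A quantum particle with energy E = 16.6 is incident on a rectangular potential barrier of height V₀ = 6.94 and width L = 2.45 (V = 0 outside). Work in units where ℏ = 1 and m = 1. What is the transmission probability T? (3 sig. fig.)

Above the barrier the interior wavenumber is k₂ = √(2m(E − V₀))/ℏ = 4.395, giving phase k₂L = 10.77.
Matching at both interfaces gives T⁻¹ = 1 + V₀² sin²(k₂L) / [4E(E − V₀)] = 1.071, hence T = 0.933.

T = 0.933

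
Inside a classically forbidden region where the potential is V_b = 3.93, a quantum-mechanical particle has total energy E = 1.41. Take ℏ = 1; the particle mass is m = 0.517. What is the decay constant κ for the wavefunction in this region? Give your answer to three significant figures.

κ = 1.61

Since E < V_b the TISE in this region is ψ'' = κ²ψ with κ = √(2m(V_b − E))/ℏ.
κ = √(2 × 0.517 × 2.52) = 1.614.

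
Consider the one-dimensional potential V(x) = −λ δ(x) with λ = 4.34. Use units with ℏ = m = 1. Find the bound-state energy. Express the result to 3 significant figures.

The bound state is ψ(x) = √κ e^{−κ|x|}. The derivative jump ψ'(0⁺) − ψ'(0⁻) = −(2mλ/ℏ²)ψ(0) fixes κ = mλ/ℏ² = 4.340.
Then E = −ℏ²κ²/(2m) = −mλ²/(2ℏ²) = -9.418.

E = -9.42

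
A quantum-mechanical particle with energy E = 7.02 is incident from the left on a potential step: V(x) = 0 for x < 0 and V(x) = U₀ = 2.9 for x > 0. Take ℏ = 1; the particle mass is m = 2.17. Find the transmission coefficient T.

T = 0.982

The wavenumbers are k₁ = √(2mE)/ℏ = 5.520 on the left and k₂ = √(2m(E − U₀))/ℏ = 4.229 on the right.
Continuity of ψ and ψ′ at the step yields the reflection amplitude r = (k₁ − k₂)/(k₁ + k₂) = 0.1324; thus R = |r|² = 0.01754, T = 0.9825.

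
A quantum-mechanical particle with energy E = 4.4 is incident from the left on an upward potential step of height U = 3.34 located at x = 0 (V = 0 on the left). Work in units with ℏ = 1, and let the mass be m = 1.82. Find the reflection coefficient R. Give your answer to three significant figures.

On each side the TISE gives plane waves with k = √(2m(E − V))/ℏ: k₁ = √(2·1.82·4.4) = 4.002, k₂ = √(2·1.82·1.06) = 1.964.
Continuity of ψ and ψ′ at the step yields the reflection amplitude r = (k₁ − k₂)/(k₁ + k₂) = 0.3415; thus R = |r|² = 0.1166, T = 0.8834.

R = 0.117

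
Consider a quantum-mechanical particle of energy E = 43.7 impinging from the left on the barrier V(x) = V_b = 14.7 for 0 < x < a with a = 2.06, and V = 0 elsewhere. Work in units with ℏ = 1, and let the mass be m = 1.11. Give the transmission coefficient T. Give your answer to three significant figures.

E > V_b: inside the barrier k₂ = √(2m(E − V_b))/ℏ = 8.024, k₂a = 16.53.
Matching at both interfaces gives T⁻¹ = 1 + V_b² sin²(k₂a) / [4E(E − V_b)] = 1.023, hence T = 0.978.

T = 0.978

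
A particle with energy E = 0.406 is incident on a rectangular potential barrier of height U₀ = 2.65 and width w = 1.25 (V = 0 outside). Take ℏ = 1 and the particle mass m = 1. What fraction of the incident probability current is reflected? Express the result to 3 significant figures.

Since E < U₀ the interior solution is evanescent with decay constant κ = √(2m(U₀ − E))/ℏ = 2.118.
κw = 2.648, sinh(κw) = 7.028.
Matching ψ, ψ′ at both faces gives T = [1 + U₀² sinh²(κw) / (4E(U₀ − E))]⁻¹ = 1/96.19 = 0.0104.
R = 1 − T = 0.990.

R = 0.990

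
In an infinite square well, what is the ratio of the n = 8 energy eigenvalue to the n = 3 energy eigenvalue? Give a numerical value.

E_n = n²π²ℏ²/(2mL²) so the ratio is n₂²/n₁² = 64/9 = 7.11111.

7.11111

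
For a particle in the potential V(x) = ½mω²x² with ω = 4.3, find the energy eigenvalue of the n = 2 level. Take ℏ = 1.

E = 10.8

Using E_n = (n + ½)ℏω: E_2 = 2.5 × 4.3 = 10.75.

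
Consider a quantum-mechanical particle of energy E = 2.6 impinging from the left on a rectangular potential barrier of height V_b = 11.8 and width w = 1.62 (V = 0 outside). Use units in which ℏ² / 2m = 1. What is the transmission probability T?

Since E < V_b the interior solution is evanescent with decay constant κ = √(2m(V_b − E))/ℏ = 3.033.
κw = 4.914, sinh(κw) = 68.07.
Matching ψ, ψ′ at both faces gives T = [1 + V_b² sinh²(κw) / (4E(V_b − E))]⁻¹ = 1/6744 = 0.000148.

T = 0.000148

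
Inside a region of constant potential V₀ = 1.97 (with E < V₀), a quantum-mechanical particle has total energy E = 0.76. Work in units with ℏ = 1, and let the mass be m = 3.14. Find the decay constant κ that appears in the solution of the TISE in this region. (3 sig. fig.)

Since E < V₀ the TISE in this region is ψ'' = κ²ψ with κ = √(2m(V₀ − E))/ℏ.
κ = √(2 × 3.14 × 1.21) = 2.757.

κ = 2.76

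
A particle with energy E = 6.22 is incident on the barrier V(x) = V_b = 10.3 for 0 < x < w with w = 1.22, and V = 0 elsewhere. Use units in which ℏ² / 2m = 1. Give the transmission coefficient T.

E < V_b: inside the barrier ψ ∝ e^{±κx} with κ = √(2m(V_b − E))/ℏ = 2.020.
κw = 2.464, sinh(κw) = 5.835.
The exact tunnelling result is T⁻¹ = 1 + V_b² sinh²(κw) / [4E(V_b − E)] = 36.58, so T = 0.0273.

T = 0.0273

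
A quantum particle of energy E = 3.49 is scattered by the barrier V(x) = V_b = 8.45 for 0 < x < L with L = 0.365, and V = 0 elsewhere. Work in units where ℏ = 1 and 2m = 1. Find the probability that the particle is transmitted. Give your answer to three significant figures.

E < V_b: inside the barrier ψ ∝ e^{±κx} with κ = √(2m(V_b − E))/ℏ = 2.227.
κL = 0.8129, sinh(κL) = 0.9054.
Matching ψ, ψ′ at both faces gives T = [1 + V_b² sinh²(κL) / (4E(V_b − E))]⁻¹ = 1/1.845 = 0.542.

T = 0.542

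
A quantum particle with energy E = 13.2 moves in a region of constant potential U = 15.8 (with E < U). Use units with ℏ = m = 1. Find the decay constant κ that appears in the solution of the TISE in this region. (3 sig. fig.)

Since E < U the TISE in this region is ψ'' = κ²ψ with κ = √(2m(U − E))/ℏ.
κ = √(2 × 1 × 2.6) = 2.280.

κ = 2.28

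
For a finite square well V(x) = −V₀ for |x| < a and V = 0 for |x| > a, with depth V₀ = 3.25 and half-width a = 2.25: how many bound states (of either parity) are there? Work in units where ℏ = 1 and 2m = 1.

N = 3

Define the well-strength parameter z₀ = (a/ℏ)√(2mV₀) = 2.25 × √(2·0.5·3.25) = 4.056.
A new bound state (alternating even/odd) appears each time z₀ passes a multiple of π/2, so N = ⌊2z₀/π⌋ + 1 = ⌊2.582⌋ + 1 = 3.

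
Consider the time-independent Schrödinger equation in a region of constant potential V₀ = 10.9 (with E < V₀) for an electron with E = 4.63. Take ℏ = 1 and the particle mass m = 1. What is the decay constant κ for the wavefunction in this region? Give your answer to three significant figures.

Since E < V₀ the TISE in this region is ψ'' = κ²ψ with κ = √(2m(V₀ − E))/ℏ.
κ = √(2 × 1 × 6.27) = 3.541.

κ = 3.54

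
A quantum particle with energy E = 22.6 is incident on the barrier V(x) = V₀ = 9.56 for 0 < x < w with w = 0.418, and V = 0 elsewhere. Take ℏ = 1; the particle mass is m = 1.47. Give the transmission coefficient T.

T = 0.979

Above the barrier the interior wavenumber is k₂ = √(2m(E − V₀))/ℏ = 6.192, giving phase k₂w = 2.588.
Matching at both interfaces gives T⁻¹ = 1 + V₀² sin²(k₂w) / [4E(E − V₀)] = 1.021, hence T = 0.979.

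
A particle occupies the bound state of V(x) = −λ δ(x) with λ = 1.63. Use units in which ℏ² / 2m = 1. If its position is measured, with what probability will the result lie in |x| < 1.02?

The normalised bound state is ψ = √κ e^{−κ|x|} with κ = mλ/ℏ² = 0.8150.
P(|x| < d) = ∫_{−d}^{d} κ e^{−2κ|x|} dx = 1 − e^{−2κd} = 1 − e^{−1.663} = 0.8104.

P = 0.810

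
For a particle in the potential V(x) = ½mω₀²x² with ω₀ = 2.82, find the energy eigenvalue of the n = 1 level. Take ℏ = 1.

Using E_n = (n + ½)ℏω₀: E_1 = 1.5 × 2.82 = 4.230.

E = 4.23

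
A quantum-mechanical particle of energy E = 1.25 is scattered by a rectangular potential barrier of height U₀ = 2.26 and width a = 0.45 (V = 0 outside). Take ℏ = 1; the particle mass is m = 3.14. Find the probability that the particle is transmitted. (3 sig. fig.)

E < U₀: inside the barrier ψ ∝ e^{±κx} with κ = √(2m(U₀ − E))/ℏ = 2.518.
κa = 1.133, sinh(κa) = 1.392.
The exact tunnelling result is T⁻¹ = 1 + U₀² sinh²(κa) / [4E(U₀ − E)] = 2.960, so T = 0.338.

T = 0.338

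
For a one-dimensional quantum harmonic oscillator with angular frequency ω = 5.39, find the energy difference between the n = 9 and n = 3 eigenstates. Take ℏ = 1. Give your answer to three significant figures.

E_n = ℏω(n + ½), so ΔE = (9 − 3) ℏω = 6 × 5.39 = 32.34.

ΔE = 32.3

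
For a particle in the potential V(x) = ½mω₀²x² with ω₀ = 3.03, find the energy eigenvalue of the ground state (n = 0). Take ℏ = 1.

The oscillator eigenvalues are E_n = ℏω₀(n + ½), so E_0 = 3.03 × 0.5 = 1.515.

E = 1.52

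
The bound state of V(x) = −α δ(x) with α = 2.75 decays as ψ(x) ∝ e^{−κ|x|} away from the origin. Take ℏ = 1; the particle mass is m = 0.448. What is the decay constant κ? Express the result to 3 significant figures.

κ = 1.23

Integrate −(ℏ²/2m)ψ'' − αδ(x)ψ = Eψ from −ε to +ε: the ψ'' term gives ψ'(0⁺) − ψ'(0⁻) and the δ term gives −(2mα/ℏ²)ψ(0).
With ψ ∝ e^{−κ|x|} this yields −2κ = −2mα/ℏ², so κ = mα/ℏ² = 1.232.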